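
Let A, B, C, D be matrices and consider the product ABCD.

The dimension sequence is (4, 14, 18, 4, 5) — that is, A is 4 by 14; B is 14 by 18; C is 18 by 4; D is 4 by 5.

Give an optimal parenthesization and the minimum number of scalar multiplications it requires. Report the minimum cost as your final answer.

1312

Adjacent pairs: AB = 4·14·18 = 1008; BC = 14·18·4 = 1008; CD = 18·4·5 = 360.
Length 3: A..C: k=1: 0+1008+4·14·4=1232; k=2: 1008+0+4·18·4=1296 → min 1232 | B..D: k=2: 0+360+14·18·5=1620; k=3: 1008+0+14·4·5=1288 → min 1288.
Length 4: A..D: k=1: 0+1288+4·14·5=1568; k=2: 1008+360+4·18·5=1728; k=3: 1232+0+4·4·5=1312 → min 1312.
Optimal parenthesization: ((A(BC))D) with cost 1312.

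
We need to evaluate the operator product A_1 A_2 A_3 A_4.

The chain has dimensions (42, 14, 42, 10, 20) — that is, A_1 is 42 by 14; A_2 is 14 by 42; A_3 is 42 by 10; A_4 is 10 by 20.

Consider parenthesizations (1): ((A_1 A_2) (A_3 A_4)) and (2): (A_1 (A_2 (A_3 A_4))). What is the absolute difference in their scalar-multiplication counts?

36456

Order (1) = ((A_1 A_2) (A_3 A_4)): (A_1 A_2): 42×14 by 14×42 → 42×42, cost 42·14·42 = 24696; (A_3 A_4): 42×10 by 10×20 → 42×20, cost 42·10·20 = 8400; ((A_1 A_2) (A_3 A_4)): 42×42 by 42×20 → 42×20, cost 42·42·20 = 35280; cumulative 68376. Total 68376.
Order (2) = (A_1 (A_2 (A_3 A_4))): (A_3 A_4): 42×10 by 10×20 → 42×20, cost 42·10·20 = 8400; (A_2 (A_3 A_4)): 14×42 by 42×20 → 14×20, cost 14·42·20 = 11760; cumulative 20160; (A_1 (A_2 (A_3 A_4))): 42×14 by 14×20 → 42×20, cost 42·14·20 = 11760; cumulative 31920. Total 31920.
Difference: |68376 − 31920| = 36456.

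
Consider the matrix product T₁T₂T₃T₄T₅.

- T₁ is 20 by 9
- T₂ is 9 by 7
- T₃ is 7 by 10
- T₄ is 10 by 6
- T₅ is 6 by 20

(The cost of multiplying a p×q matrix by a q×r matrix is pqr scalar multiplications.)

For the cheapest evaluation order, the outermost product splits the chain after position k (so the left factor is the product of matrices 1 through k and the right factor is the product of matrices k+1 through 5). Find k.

4

Adjacent pairs: T₁T₂ = 20·9·7 = 1260; T₂T₃ = 9·7·10 = 630; T₃T₄ = 7·10·6 = 420; T₄T₅ = 10·6·20 = 1200.
Length 3: T₁..T₃: k=1: 0+630+20·9·10=2430; k=2: 1260+0+20·7·10=2660 → min 2430 | T₂..T₄: k=2: 0+420+9·7·6=798; k=3: 630+0+9·10·6=1170 → min 798 | T₃..T₅: k=3: 0+1200+7·10·20=2600; k=4: 420+0+7·6·20=1260 → min 1260.
Length 4: T₁..T₄: k=1: 0+798+20·9·6=1878; k=2: 1260+420+20·7·6=2520; k=3: 2430+0+20·10·6=3630 → min 1878 | T₂..T₅: k=2: 0+1260+9·7·20=2520; k=3: 630+1200+9·10·20=3630; k=4: 798+0+9·6·20=1878 → min 1878.
Top-level splits: k=1: (T₁..T₁)·(T₂..T₅) → 0+1878+20·9·20 = 5478; k=2: (T₁..T₂)·(T₃..T₅) → 1260+1260+20·7·20 = 5320; k=3: (T₁..T₃)·(T₄..T₅) → 2430+1200+20·10·20 = 7630; k=4: (T₁..T₄)·(T₅..T₅) → 1878+0+20·6·20 = 4278.
Best split is after T₄, i.e. k = 4.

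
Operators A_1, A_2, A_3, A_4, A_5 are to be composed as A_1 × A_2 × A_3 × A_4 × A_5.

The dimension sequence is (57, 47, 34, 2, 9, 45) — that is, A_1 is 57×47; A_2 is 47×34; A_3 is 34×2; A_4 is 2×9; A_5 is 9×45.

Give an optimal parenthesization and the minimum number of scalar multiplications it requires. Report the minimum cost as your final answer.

Adjacent pairs: A_1A_2 = 57·47·34 = 91086; A_2A_3 = 47·34·2 = 3196; A_3A_4 = 34·2·9 = 612; A_4A_5 = 2·9·45 = 810.
Length 3: A_1..A_3: k=1: 0+3196+57·47·2=8554; k=2: 91086+0+57·34·2=94962 → min 8554 | A_2..A_4: k=2: 0+612+47·34·9=14994; k=3: 3196+0+47·2·9=4042 → min 4042 | A_3..A_5: k=3: 0+810+34·2·45=3870; k=4: 612+0+34·9·45=14382 → min 3870.
Length 4: A_1..A_4: k=1: 0+4042+57·47·9=28153; k=2: 91086+612+57·34·9=109140; k=3: 8554+0+57·2·9=9580 → min 9580 | A_2..A_5: k=2: 0+3870+47·34·45=75780; k=3: 3196+810+47·2·45=8236; k=4: 4042+0+47·9·45=23077 → min 8236.
Length 5: A_1..A_5: k=1: 0+8236+57·47·45=128791; k=2: 91086+3870+57·34·45=182166; k=3: 8554+810+57·2·45=14494; k=4: 9580+0+57·9·45=32665 → min 14494.
Optimal parenthesization: ((A_1 × (A_2 × A_3)) × (A_4 × A_5)) with cost 14494.

14494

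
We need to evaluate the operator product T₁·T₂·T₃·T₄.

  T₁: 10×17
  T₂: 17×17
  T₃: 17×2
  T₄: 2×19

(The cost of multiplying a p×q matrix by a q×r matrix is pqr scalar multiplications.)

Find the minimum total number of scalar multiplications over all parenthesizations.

1298

Adjacent pairs: T₁T₂ = 10·17·17 = 2890; T₂T₃ = 17·17·2 = 578; T₃T₄ = 17·2·19 = 646.
Length 3: T₁..T₃: k=1: 0+578+10·17·2=918; k=2: 2890+0+10·17·2=3230 → min 918 | T₂..T₄: k=2: 0+646+17·17·19=6137; k=3: 578+0+17·2·19=1224 → min 1224.
Length 4: T₁..T₄: k=1: 0+1224+10·17·19=4454; k=2: 2890+646+10·17·19=6766; k=3: 918+0+10·2·19=1298 → min 1298.
Optimal order: ((T₁·(T₂·T₃))·T₄) with cost 1298.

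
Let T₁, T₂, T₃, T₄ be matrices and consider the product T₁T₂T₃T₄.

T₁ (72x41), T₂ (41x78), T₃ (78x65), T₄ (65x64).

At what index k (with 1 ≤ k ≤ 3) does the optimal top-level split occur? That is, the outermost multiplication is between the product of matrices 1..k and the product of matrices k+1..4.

Adjacent pairs: T₁T₂ = 72·41·78 = 230256; T₂T₃ = 41·78·65 = 207870; T₃T₄ = 78·65·64 = 324480.
Length 3: T₁..T₃: k=1: 0+207870+72·41·65=399750; k=2: 230256+0+72·78·65=595296 → min 399750 | T₂..T₄: k=2: 0+324480+41·78·64=529152; k=3: 207870+0+41·65·64=378430 → min 378430.
Top-level splits: k=1: (T₁..T₁)·(T₂..T₄) → 0+378430+72·41·64 = 567358; k=2: (T₁..T₂)·(T₃..T₄) → 230256+324480+72·78·64 = 914160; k=3: (T₁..T₃)·(T₄..T₄) → 399750+0+72·65·64 = 699270.
Best split is after T₁, i.e. k = 1.

1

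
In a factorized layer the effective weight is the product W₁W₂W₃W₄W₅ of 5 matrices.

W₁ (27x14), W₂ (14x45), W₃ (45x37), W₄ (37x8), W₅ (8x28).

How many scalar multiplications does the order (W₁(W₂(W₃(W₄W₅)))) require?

(W₄W₅): 37×8 by 8×28 → 37×28, cost 37·8·28 = 8288
(W₃(W₄W₅)): 45×37 by 37×28 → 45×28, cost 45·37·28 = 46620; cumulative 54908
(W₂(W₃(W₄W₅))): 14×45 by 45×28 → 14×28, cost 14·45·28 = 17640; cumulative 72548
(W₁(W₂(W₃(W₄W₅)))): 27×14 by 14×28 → 27×28, cost 27·14·28 = 10584; cumulative 83132
Total: 83132 scalar multiplications.

83132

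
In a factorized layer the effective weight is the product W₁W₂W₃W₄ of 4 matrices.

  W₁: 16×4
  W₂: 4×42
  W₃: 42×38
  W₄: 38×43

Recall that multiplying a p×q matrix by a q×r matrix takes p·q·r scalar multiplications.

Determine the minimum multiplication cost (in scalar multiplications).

Adjacent pairs: W₁W₂ = 16·4·42 = 2688; W₂W₃ = 4·42·38 = 6384; W₃W₄ = 42·38·43 = 68628.
Length 3: W₁..W₃: k=1: 0+6384+16·4·38=8816; k=2: 2688+0+16·42·38=28224 → min 8816 | W₂..W₄: k=2: 0+68628+4·42·43=75852; k=3: 6384+0+4·38·43=12920 → min 12920.
Length 4: W₁..W₄: k=1: 0+12920+16·4·43=15672; k=2: 2688+68628+16·42·43=100212; k=3: 8816+0+16·38·43=34960 → min 15672.
Optimal order: (W₁((W₂W₃)W₄)) with cost 15672.

15672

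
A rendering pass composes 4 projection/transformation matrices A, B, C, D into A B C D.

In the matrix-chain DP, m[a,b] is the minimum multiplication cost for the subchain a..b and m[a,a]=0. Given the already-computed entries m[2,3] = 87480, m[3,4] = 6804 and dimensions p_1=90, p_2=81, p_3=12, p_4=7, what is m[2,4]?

57834

m[2,4] = min over k∈[2,3] of m[2,k]+m[k+1,4]+p_{1}·p_k·p_{4}.
k=2: 0 + 6804 + 90·81·7 = 57834; k=3: 87480 + 0 + 90·12·7 = 95040.
Minimum: 57834 at k=2.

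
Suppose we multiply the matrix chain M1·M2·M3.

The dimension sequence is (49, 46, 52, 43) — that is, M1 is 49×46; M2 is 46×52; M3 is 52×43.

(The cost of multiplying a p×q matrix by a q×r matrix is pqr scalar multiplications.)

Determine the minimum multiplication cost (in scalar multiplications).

Order (M1·(M2·M3)): (M2·M3): 46×52 by 52×43 → 46×43, cost 46·52·43 = 102856; (M1·(M2·M3)): 49×46 by 46×43 → 49×43, cost 49·46·43 = 96922; cumulative 199778. Total 199778.
Order ((M1·M2)·M3): (M1·M2): 49×46 by 46×52 → 49×52, cost 49·46·52 = 117208; ((M1·M2)·M3): 49×52 by 52×43 → 49×43, cost 49·52·43 = 109564; cumulative 226772. Total 226772.
Minimum: 199778.

199778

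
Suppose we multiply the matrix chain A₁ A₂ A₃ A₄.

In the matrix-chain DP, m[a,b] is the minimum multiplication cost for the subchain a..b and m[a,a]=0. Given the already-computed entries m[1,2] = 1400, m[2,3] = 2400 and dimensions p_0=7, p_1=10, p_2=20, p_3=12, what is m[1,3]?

m[1,3] = min over k∈[1,2] of m[1,k]+m[k+1,3]+p_{0}·p_k·p_{3}.
k=1: 0 + 2400 + 7·10·12 = 3240; k=2: 1400 + 0 + 7·20·12 = 3080.
Minimum: 3080 at k=2.

3080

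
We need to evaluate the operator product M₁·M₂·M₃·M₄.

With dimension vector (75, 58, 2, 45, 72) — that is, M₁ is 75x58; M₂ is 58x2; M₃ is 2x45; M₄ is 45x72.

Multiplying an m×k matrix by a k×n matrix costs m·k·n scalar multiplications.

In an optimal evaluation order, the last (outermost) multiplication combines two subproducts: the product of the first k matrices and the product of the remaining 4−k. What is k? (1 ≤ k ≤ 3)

2

Adjacent pairs: M₁M₂ = 75·58·2 = 8700; M₂M₃ = 58·2·45 = 5220; M₃M₄ = 2·45·72 = 6480.
Length 3: M₁..M₃: k=1: 0+5220+75·58·45=200970; k=2: 8700+0+75·2·45=15450 → min 15450 | M₂..M₄: k=2: 0+6480+58·2·72=14832; k=3: 5220+0+58·45·72=193140 → min 14832.
Top-level splits: k=1: (M₁..M₁)·(M₂..M₄) → 0+14832+75·58·72 = 328032; k=2: (M₁..M₂)·(M₃..M₄) → 8700+6480+75·2·72 = 25980; k=3: (M₁..M₃)·(M₄..M₄) → 15450+0+75·45·72 = 258450.
Best split is after M₂, i.e. k = 2.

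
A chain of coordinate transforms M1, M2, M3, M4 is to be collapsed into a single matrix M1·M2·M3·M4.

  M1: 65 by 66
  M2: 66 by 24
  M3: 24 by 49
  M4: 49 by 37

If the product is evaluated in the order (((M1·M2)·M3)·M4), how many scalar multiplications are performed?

297245

(M1·M2): 65×66 by 66×24 → 65×24, cost 65·66·24 = 102960
((M1·M2)·M3): 65×24 by 24×49 → 65×49, cost 65·24·49 = 76440; cumulative 179400
(((M1·M2)·M3)·M4): 65×49 by 49×37 → 65×37, cost 65·49·37 = 117845; cumulative 297245
Total: 297245 scalar multiplications.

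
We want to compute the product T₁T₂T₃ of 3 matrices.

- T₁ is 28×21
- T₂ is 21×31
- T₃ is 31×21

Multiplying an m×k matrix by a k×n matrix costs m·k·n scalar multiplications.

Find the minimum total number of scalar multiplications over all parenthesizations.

Order (T₁(T₂T₃)): (T₂T₃): 21×31 by 31×21 → 21×21, cost 21·31·21 = 13671; (T₁(T₂T₃)): 28×21 by 21×21 → 28×21, cost 28·21·21 = 12348; cumulative 26019. Total 26019.
Order ((T₁T₂)T₃): (T₁T₂): 28×21 by 21×31 → 28×31, cost 28·21·31 = 18228; ((T₁T₂)T₃): 28×31 by 31×21 → 28×21, cost 28·31·21 = 18228; cumulative 36456. Total 36456.
Minimum: 26019.

26019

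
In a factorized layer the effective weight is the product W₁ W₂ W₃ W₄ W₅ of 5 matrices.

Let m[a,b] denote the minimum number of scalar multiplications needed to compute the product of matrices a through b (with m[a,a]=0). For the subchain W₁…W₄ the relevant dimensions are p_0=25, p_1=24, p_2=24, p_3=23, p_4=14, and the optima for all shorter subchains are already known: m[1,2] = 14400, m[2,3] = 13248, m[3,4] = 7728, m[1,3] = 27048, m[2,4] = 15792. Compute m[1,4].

24192

m[1,4] = min over k∈[1,3] of m[1,k]+m[k+1,4]+p_{0}·p_k·p_{4}.
k=1: 0 + 15792 + 25·24·14 = 24192; k=2: 14400 + 7728 + 25·24·14 = 30528; k=3: 27048 + 0 + 25·23·14 = 35098.
Minimum: 24192 at k=1.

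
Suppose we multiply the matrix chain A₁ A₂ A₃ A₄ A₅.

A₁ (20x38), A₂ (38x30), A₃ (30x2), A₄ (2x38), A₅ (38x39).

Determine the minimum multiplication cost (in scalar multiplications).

8324

Adjacent pairs: A₁A₂ = 20·38·30 = 22800; A₂A₃ = 38·30·2 = 2280; A₃A₄ = 30·2·38 = 2280; A₄A₅ = 2·38·39 = 2964.
Length 3: A₁..A₃: k=1: 0+2280+20·38·2=3800; k=2: 22800+0+20·30·2=24000 → min 3800 | A₂..A₄: k=2: 0+2280+38·30·38=45600; k=3: 2280+0+38·2·38=5168 → min 5168 | A₃..A₅: k=3: 0+2964+30·2·39=5304; k=4: 2280+0+30·38·39=46740 → min 5304.
Length 4: A₁..A₄: k=1: 0+5168+20·38·38=34048; k=2: 22800+2280+20·30·38=47880; k=3: 3800+0+20·2·38=5320 → min 5320 | A₂..A₅: k=2: 0+5304+38·30·39=49764; k=3: 2280+2964+38·2·39=8208; k=4: 5168+0+38·38·39=61484 → min 8208.
Length 5: A₁..A₅: k=1: 0+8208+20·38·39=37848; k=2: 22800+5304+20·30·39=51504; k=3: 3800+2964+20·2·39=8324; k=4: 5320+0+20·38·39=34960 → min 8324.
Optimal order: ((A₁ (A₂ A₃)) (A₄ A₅)) with cost 8324.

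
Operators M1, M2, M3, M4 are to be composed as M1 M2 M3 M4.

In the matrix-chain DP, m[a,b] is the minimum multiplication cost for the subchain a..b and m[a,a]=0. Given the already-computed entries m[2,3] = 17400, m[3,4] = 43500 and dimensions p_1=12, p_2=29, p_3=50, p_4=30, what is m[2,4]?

35400

m[2,4] = min over k∈[2,3] of m[2,k]+m[k+1,4]+p_{1}·p_k·p_{4}.
k=2: 0 + 43500 + 12·29·30 = 53940; k=3: 17400 + 0 + 12·50·30 = 35400.
Minimum: 35400 at k=3.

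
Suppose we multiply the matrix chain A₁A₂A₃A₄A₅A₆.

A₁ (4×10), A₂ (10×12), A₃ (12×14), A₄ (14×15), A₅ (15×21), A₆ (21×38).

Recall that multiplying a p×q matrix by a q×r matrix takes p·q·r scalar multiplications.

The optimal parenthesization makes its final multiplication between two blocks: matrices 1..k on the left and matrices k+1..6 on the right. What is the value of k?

Adjacent pairs: A₁A₂ = 4·10·12 = 480; A₂A₃ = 10·12·14 = 1680; A₃A₄ = 12·14·15 = 2520; A₄A₅ = 14·15·21 = 4410; A₅A₆ = 15·21·38 = 11970.
Length 3: A₁..A₃: k=1: 0+1680+4·10·14=2240; k=2: 480+0+4·12·14=1152 → min 1152 | A₂..A₄: k=2: 0+2520+10·12·15=4320; k=3: 1680+0+10·14·15=3780 → min 3780 | A₃..A₅: k=3: 0+4410+12·14·21=7938; k=4: 2520+0+12·15·21=6300 → min 6300 | A₄..A₆: k=4: 0+11970+14·15·38=19950; k=5: 4410+0+14·21·38=15582 → min 15582.
Length 4: A₁..A₄: k=1: 0+3780+4·10·15=4380; k=2: 480+2520+4·12·15=3720; k=3: 1152+0+4·14·15=1992 → min 1992 | A₂..A₅: k=2: 0+6300+10·12·21=8820; k=3: 1680+4410+10·14·21=9030; k=4: 3780+0+10·15·21=6930 → min 6930 | A₃..A₆: k=3: 0+15582+12·14·38=21966; k=4: 2520+11970+12·15·38=21330; k=5: 6300+0+12·21·38=15876 → min 15876.
Length 5: A₁..A₅: k=1: 0+6930+4·10·21=7770; k=2: 480+6300+4·12·21=7788; k=3: 1152+4410+4·14·21=6738; k=4: 1992+0+4·15·21=3252 → min 3252 | A₂..A₆: k=2: 0+15876+10·12·38=20436; k=3: 1680+15582+10·14·38=22582; k=4: 3780+11970+10·15·38=21450; k=5: 6930+0+10·21·38=14910 → min 14910.
Top-level splits: k=1: (A₁..A₁)·(A₂..A₆) → 0+14910+4·10·38 = 16430; k=2: (A₁..A₂)·(A₃..A₆) → 480+15876+4·12·38 = 18180; k=3: (A₁..A₃)·(A₄..A₆) → 1152+15582+4·14·38 = 18862; k=4: (A₁..A₄)·(A₅..A₆) → 1992+11970+4·15·38 = 16242; k=5: (A₁..A₅)·(A₆..A₆) → 3252+0+4·21·38 = 6444.
Best split is after A₅, i.e. k = 5.

5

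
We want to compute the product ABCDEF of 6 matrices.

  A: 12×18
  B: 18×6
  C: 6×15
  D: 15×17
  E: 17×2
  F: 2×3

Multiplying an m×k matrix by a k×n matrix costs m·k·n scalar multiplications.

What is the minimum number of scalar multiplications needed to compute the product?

Adjacent pairs: AB = 12·18·6 = 1296; BC = 18·6·15 = 1620; CD = 6·15·17 = 1530; DE = 15·17·2 = 510; EF = 17·2·3 = 102.
Length 3: A..C: k=1: 0+1620+12·18·15=4860; k=2: 1296+0+12·6·15=2376 → min 2376 | B..D: k=2: 0+1530+18·6·17=3366; k=3: 1620+0+18·15·17=6210 → min 3366 | C..E: k=3: 0+510+6·15·2=690; k=4: 1530+0+6·17·2=1734 → min 690 | D..F: k=4: 0+102+15·17·3=867; k=5: 510+0+15·2·3=600 → min 600.
Length 4: A..D: k=1: 0+3366+12·18·17=7038; k=2: 1296+1530+12·6·17=4050; k=3: 2376+0+12·15·17=5436 → min 4050 | B..E: k=2: 0+690+18·6·2=906; k=3: 1620+510+18·15·2=2670; k=4: 3366+0+18·17·2=3978 → min 906 | C..F: k=3: 0+600+6·15·3=870; k=4: 1530+102+6·17·3=1938; k=5: 690+0+6·2·3=726 → min 726.
Length 5: A..E: k=1: 0+906+12·18·2=1338; k=2: 1296+690+12·6·2=2130; k=3: 2376+510+12·15·2=3246; k=4: 4050+0+12·17·2=4458 → min 1338 | B..F: k=2: 0+726+18·6·3=1050; k=3: 1620+600+18·15·3=3030; k=4: 3366+102+18·17·3=4386; k=5: 906+0+18·2·3=1014 → min 1014.
Length 6: A..F: k=1: 0+1014+12·18·3=1662; k=2: 1296+726+12·6·3=2238; k=3: 2376+600+12·15·3=3516; k=4: 4050+102+12·17·3=4764; k=5: 1338+0+12·2·3=1410 → min 1410.
Optimal order: ((A(B(C(DE))))F) with cost 1410.

1410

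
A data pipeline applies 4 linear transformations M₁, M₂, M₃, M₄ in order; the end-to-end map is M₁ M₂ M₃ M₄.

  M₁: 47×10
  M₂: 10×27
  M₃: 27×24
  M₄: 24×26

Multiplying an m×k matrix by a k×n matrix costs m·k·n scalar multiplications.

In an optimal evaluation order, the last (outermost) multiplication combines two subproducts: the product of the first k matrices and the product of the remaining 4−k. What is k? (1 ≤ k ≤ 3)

1

Adjacent pairs: M₁M₂ = 47·10·27 = 12690; M₂M₃ = 10·27·24 = 6480; M₃M₄ = 27·24·26 = 16848.
Length 3: M₁..M₃: k=1: 0+6480+47·10·24=17760; k=2: 12690+0+47·27·24=43146 → min 17760 | M₂..M₄: k=2: 0+16848+10·27·26=23868; k=3: 6480+0+10·24·26=12720 → min 12720.
Top-level splits: k=1: (M₁..M₁)·(M₂..M₄) → 0+12720+47·10·26 = 24940; k=2: (M₁..M₂)·(M₃..M₄) → 12690+16848+47·27·26 = 62532; k=3: (M₁..M₃)·(M₄..M₄) → 17760+0+47·24·26 = 47088.
Best split is after M₁, i.e. k = 1.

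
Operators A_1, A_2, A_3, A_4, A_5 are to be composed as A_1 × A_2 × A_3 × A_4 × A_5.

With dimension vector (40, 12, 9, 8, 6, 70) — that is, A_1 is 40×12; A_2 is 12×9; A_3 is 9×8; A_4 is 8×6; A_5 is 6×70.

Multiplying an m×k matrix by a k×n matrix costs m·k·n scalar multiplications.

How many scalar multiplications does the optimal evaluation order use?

20760

Adjacent pairs: A_1A_2 = 40·12·9 = 4320; A_2A_3 = 12·9·8 = 864; A_3A_4 = 9·8·6 = 432; A_4A_5 = 8·6·70 = 3360.
Length 3: A_1..A_3: k=1: 0+864+40·12·8=4704; k=2: 4320+0+40·9·8=7200 → min 4704 | A_2..A_4: k=2: 0+432+12·9·6=1080; k=3: 864+0+12·8·6=1440 → min 1080 | A_3..A_5: k=3: 0+3360+9·8·70=8400; k=4: 432+0+9·6·70=4212 → min 4212.
Length 4: A_1..A_4: k=1: 0+1080+40·12·6=3960; k=2: 4320+432+40·9·6=6912; k=3: 4704+0+40·8·6=6624 → min 3960 | A_2..A_5: k=2: 0+4212+12·9·70=11772; k=3: 864+3360+12·8·70=10944; k=4: 1080+0+12·6·70=6120 → min 6120.
Length 5: A_1..A_5: k=1: 0+6120+40·12·70=39720; k=2: 4320+4212+40·9·70=33732; k=3: 4704+3360+40·8·70=30464; k=4: 3960+0+40·6·70=20760 → min 20760.
Optimal order: ((A_1 × (A_2 × (A_3 × A_4))) × A_5) with cost 20760.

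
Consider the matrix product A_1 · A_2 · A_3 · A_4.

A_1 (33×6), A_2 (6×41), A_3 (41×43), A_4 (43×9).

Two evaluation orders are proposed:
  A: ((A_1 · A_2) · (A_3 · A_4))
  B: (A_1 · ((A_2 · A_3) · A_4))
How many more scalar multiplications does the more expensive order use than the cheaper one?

21480

Order A = ((A_1 · A_2) · (A_3 · A_4)): (A_1 · A_2): 33×6 by 6×41 → 33×41, cost 33·6·41 = 8118; (A_3 · A_4): 41×43 by 43×9 → 41×9, cost 41·43·9 = 15867; ((A_1 · A_2) · (A_3 · A_4)): 33×41 by 41×9 → 33×9, cost 33·41·9 = 12177; cumulative 36162. Total 36162.
Order B = (A_1 · ((A_2 · A_3) · A_4)): (A_2 · A_3): 6×41 by 41×43 → 6×43, cost 6·41·43 = 10578; ((A_2 · A_3) · A_4): 6×43 by 43×9 → 6×9, cost 6·43·9 = 2322; cumulative 12900; (A_1 · ((A_2 · A_3) · A_4)): 33×6 by 6×9 → 33×9, cost 33·6·9 = 1782; cumulative 14682. Total 14682.
Difference: |36162 − 14682| = 21480.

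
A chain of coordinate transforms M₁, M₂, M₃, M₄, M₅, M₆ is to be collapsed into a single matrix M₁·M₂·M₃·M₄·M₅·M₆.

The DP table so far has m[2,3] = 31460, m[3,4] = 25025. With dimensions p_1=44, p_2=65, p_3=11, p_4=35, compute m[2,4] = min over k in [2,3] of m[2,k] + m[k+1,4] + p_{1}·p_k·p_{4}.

m[2,4] = min over k∈[2,3] of m[2,k]+m[k+1,4]+p_{1}·p_k·p_{4}.
k=2: 0 + 25025 + 44·65·35 = 125125; k=3: 31460 + 0 + 44·11·35 = 48400.
Minimum: 48400 at k=3.

48400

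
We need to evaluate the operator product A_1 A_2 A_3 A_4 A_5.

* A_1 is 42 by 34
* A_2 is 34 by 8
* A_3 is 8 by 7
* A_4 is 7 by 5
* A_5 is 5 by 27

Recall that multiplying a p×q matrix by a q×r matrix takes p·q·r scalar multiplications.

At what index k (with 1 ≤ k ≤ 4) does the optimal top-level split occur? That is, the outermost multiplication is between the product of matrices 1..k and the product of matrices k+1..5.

4

Adjacent pairs: A_1A_2 = 42·34·8 = 11424; A_2A_3 = 34·8·7 = 1904; A_3A_4 = 8·7·5 = 280; A_4A_5 = 7·5·27 = 945.
Length 3: A_1..A_3: k=1: 0+1904+42·34·7=11900; k=2: 11424+0+42·8·7=13776 → min 11900 | A_2..A_4: k=2: 0+280+34·8·5=1640; k=3: 1904+0+34·7·5=3094 → min 1640 | A_3..A_5: k=3: 0+945+8·7·27=2457; k=4: 280+0+8·5·27=1360 → min 1360.
Length 4: A_1..A_4: k=1: 0+1640+42·34·5=8780; k=2: 11424+280+42·8·5=13384; k=3: 11900+0+42·7·5=13370 → min 8780 | A_2..A_5: k=2: 0+1360+34·8·27=8704; k=3: 1904+945+34·7·27=9275; k=4: 1640+0+34·5·27=6230 → min 6230.
Top-level splits: k=1: (A_1..A_1)·(A_2..A_5) → 0+6230+42·34·27 = 44786; k=2: (A_1..A_2)·(A_3..A_5) → 11424+1360+42·8·27 = 21856; k=3: (A_1..A_3)·(A_4..A_5) → 11900+945+42·7·27 = 20783; k=4: (A_1..A_4)·(A_5..A_5) → 8780+0+42·5·27 = 14450.
Best split is after A_4, i.e. k = 4.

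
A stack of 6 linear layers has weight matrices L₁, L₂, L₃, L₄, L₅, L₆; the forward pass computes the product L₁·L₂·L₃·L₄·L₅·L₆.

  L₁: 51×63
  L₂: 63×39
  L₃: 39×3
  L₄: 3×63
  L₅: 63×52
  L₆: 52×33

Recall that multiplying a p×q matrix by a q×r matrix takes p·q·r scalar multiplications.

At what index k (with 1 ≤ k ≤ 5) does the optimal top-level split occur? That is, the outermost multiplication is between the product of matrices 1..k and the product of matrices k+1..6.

Adjacent pairs: L₁L₂ = 51·63·39 = 125307; L₂L₃ = 63·39·3 = 7371; L₃L₄ = 39·3·63 = 7371; L₄L₅ = 3·63·52 = 9828; L₅L₆ = 63·52·33 = 108108.
Length 3: L₁..L₃: k=1: 0+7371+51·63·3=17010; k=2: 125307+0+51·39·3=131274 → min 17010 | L₂..L₄: k=2: 0+7371+63·39·63=162162; k=3: 7371+0+63·3·63=19278 → min 19278 | L₃..L₅: k=3: 0+9828+39·3·52=15912; k=4: 7371+0+39·63·52=135135 → min 15912 | L₄..L₆: k=4: 0+108108+3·63·33=114345; k=5: 9828+0+3·52·33=14976 → min 14976.
Length 4: L₁..L₄: k=1: 0+19278+51·63·63=221697; k=2: 125307+7371+51·39·63=257985; k=3: 17010+0+51·3·63=26649 → min 26649 | L₂..L₅: k=2: 0+15912+63·39·52=143676; k=3: 7371+9828+63·3·52=27027; k=4: 19278+0+63·63·52=225666 → min 27027 | L₃..L₆: k=3: 0+14976+39·3·33=18837; k=4: 7371+108108+39·63·33=196560; k=5: 15912+0+39·52·33=82836 → min 18837.
Length 5: L₁..L₅: k=1: 0+27027+51·63·52=194103; k=2: 125307+15912+51·39·52=244647; k=3: 17010+9828+51·3·52=34794; k=4: 26649+0+51·63·52=193725 → min 34794 | L₂..L₆: k=2: 0+18837+63·39·33=99918; k=3: 7371+14976+63·3·33=28584; k=4: 19278+108108+63·63·33=258363; k=5: 27027+0+63·52·33=135135 → min 28584.
Top-level splits: k=1: (L₁..L₁)·(L₂..L₆) → 0+28584+51·63·33 = 134613; k=2: (L₁..L₂)·(L₃..L₆) → 125307+18837+51·39·33 = 209781; k=3: (L₁..L₃)·(L₄..L₆) → 17010+14976+51·3·33 = 37035; k=4: (L₁..L₄)·(L₅..L₆) → 26649+108108+51·63·33 = 240786; k=5: (L₁..L₅)·(L₆..L₆) → 34794+0+51·52·33 = 122310.
Best split is after L₃, i.e. k = 3.

3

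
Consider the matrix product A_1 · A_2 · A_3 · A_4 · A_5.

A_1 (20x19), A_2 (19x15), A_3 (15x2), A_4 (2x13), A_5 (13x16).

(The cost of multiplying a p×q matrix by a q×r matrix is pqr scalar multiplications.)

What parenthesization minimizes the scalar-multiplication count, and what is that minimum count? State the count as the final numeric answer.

2386

Adjacent pairs: A_1A_2 = 20·19·15 = 5700; A_2A_3 = 19·15·2 = 570; A_3A_4 = 15·2·13 = 390; A_4A_5 = 2·13·16 = 416.
Length 3: A_1..A_3: k=1: 0+570+20·19·2=1330; k=2: 5700+0+20·15·2=6300 → min 1330 | A_2..A_4: k=2: 0+390+19·15·13=4095; k=3: 570+0+19·2·13=1064 → min 1064 | A_3..A_5: k=3: 0+416+15·2·16=896; k=4: 390+0+15·13·16=3510 → min 896.
Length 4: A_1..A_4: k=1: 0+1064+20·19·13=6004; k=2: 5700+390+20·15·13=9990; k=3: 1330+0+20·2·13=1850 → min 1850 | A_2..A_5: k=2: 0+896+19·15·16=5456; k=3: 570+416+19·2·16=1594; k=4: 1064+0+19·13·16=5016 → min 1594.
Length 5: A_1..A_5: k=1: 0+1594+20·19·16=7674; k=2: 5700+896+20·15·16=11396; k=3: 1330+416+20·2·16=2386; k=4: 1850+0+20·13·16=6010 → min 2386.
Optimal parenthesization: ((A_1 · (A_2 · A_3)) · (A_4 · A_5)) with cost 2386.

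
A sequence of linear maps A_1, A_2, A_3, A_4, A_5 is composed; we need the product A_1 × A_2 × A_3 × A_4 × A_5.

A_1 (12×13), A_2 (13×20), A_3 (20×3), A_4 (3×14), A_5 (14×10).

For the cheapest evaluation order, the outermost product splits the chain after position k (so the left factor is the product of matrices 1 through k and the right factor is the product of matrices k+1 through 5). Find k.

3

Adjacent pairs: A_1A_2 = 12·13·20 = 3120; A_2A_3 = 13·20·3 = 780; A_3A_4 = 20·3·14 = 840; A_4A_5 = 3·14·10 = 420.
Length 3: A_1..A_3: k=1: 0+780+12·13·3=1248; k=2: 3120+0+12·20·3=3840 → min 1248 | A_2..A_4: k=2: 0+840+13·20·14=4480; k=3: 780+0+13·3·14=1326 → min 1326 | A_3..A_5: k=3: 0+420+20·3·10=1020; k=4: 840+0+20·14·10=3640 → min 1020.
Length 4: A_1..A_4: k=1: 0+1326+12·13·14=3510; k=2: 3120+840+12·20·14=7320; k=3: 1248+0+12·3·14=1752 → min 1752 | A_2..A_5: k=2: 0+1020+13·20·10=3620; k=3: 780+420+13·3·10=1590; k=4: 1326+0+13·14·10=3146 → min 1590.
Top-level splits: k=1: (A_1..A_1)·(A_2..A_5) → 0+1590+12·13·10 = 3150; k=2: (A_1..A_2)·(A_3..A_5) → 3120+1020+12·20·10 = 6540; k=3: (A_1..A_3)·(A_4..A_5) → 1248+420+12·3·10 = 2028; k=4: (A_1..A_4)·(A_5..A_5) → 1752+0+12·14·10 = 3432.
Best split is after A_3, i.e. k = 3.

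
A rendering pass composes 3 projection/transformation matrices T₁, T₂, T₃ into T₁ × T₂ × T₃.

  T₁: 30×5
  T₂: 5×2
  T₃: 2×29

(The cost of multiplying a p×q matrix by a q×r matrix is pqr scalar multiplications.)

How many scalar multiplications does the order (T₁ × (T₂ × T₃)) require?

(T₂ × T₃): 5×2 by 2×29 → 5×29, cost 5·2·29 = 290
(T₁ × (T₂ × T₃)): 30×5 by 5×29 → 30×29, cost 30·5·29 = 4350; cumulative 4640
Total: 4640 scalar multiplications.

4640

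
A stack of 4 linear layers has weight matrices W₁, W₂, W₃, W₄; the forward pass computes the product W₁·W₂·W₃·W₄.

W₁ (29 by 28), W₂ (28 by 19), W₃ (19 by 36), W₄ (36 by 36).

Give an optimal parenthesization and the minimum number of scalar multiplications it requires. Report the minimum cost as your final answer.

Adjacent pairs: W₁W₂ = 29·28·19 = 15428; W₂W₃ = 28·19·36 = 19152; W₃W₄ = 19·36·36 = 24624.
Length 3: W₁..W₃: k=1: 0+19152+29·28·36=48384; k=2: 15428+0+29·19·36=35264 → min 35264 | W₂..W₄: k=2: 0+24624+28·19·36=43776; k=3: 19152+0+28·36·36=55440 → min 43776.
Length 4: W₁..W₄: k=1: 0+43776+29·28·36=73008; k=2: 15428+24624+29·19·36=59888; k=3: 35264+0+29·36·36=72848 → min 59888.
Optimal parenthesization: ((W₁·W₂)·(W₃·W₄)) with cost 59888.

59888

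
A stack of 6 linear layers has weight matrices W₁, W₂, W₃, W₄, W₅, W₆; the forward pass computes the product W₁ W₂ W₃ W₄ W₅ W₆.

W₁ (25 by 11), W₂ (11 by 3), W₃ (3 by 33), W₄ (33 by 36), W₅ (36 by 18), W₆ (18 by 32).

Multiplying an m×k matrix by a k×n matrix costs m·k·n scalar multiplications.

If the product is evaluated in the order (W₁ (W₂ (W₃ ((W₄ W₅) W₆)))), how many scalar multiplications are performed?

53416

(W₄ W₅): 33×36 by 36×18 → 33×18, cost 33·36·18 = 21384
((W₄ W₅) W₆): 33×18 by 18×32 → 33×32, cost 33·18·32 = 19008; cumulative 40392
(W₃ ((W₄ W₅) W₆)): 3×33 by 33×32 → 3×32, cost 3·33·32 = 3168; cumulative 43560
(W₂ (W₃ ((W₄ W₅) W₆))): 11×3 by 3×32 → 11×32, cost 11·3·32 = 1056; cumulative 44616
(W₁ (W₂ (W₃ ((W₄ W₅) W₆)))): 25×11 by 11×32 → 25×32, cost 25·11·32 = 8800; cumulative 53416
Total: 53416 scalar multiplications.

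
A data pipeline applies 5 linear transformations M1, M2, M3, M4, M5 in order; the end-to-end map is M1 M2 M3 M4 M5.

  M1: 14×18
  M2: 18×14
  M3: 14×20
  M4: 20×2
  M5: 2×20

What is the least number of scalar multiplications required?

2128

Adjacent pairs: M1M2 = 14·18·14 = 3528; M2M3 = 18·14·20 = 5040; M3M4 = 14·20·2 = 560; M4M5 = 20·2·20 = 800.
Length 3: M1..M3: k=1: 0+5040+14·18·20=10080; k=2: 3528+0+14·14·20=7448 → min 7448 | M2..M4: k=2: 0+560+18·14·2=1064; k=3: 5040+0+18·20·2=5760 → min 1064 | M3..M5: k=3: 0+800+14·20·20=6400; k=4: 560+0+14·2·20=1120 → min 1120.
Length 4: M1..M4: k=1: 0+1064+14·18·2=1568; k=2: 3528+560+14·14·2=4480; k=3: 7448+0+14·20·2=8008 → min 1568 | M2..M5: k=2: 0+1120+18·14·20=6160; k=3: 5040+800+18·20·20=13040; k=4: 1064+0+18·2·20=1784 → min 1784.
Length 5: M1..M5: k=1: 0+1784+14·18·20=6824; k=2: 3528+1120+14·14·20=8568; k=3: 7448+800+14·20·20=13848; k=4: 1568+0+14·2·20=2128 → min 2128.
Optimal order: ((M1 (M2 (M3 M4))) M5) with cost 2128.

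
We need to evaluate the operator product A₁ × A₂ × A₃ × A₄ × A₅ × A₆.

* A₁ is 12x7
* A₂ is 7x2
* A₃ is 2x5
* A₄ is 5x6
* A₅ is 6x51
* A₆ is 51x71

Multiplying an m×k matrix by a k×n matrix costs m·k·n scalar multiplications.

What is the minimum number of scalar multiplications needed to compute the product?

Adjacent pairs: A₁A₂ = 12·7·2 = 168; A₂A₃ = 7·2·5 = 70; A₃A₄ = 2·5·6 = 60; A₄A₅ = 5·6·51 = 1530; A₅A₆ = 6·51·71 = 21726.
Length 3: A₁..A₃: k=1: 0+70+12·7·5=490; k=2: 168+0+12·2·5=288 → min 288 | A₂..A₄: k=2: 0+60+7·2·6=144; k=3: 70+0+7·5·6=280 → min 144 | A₃..A₅: k=3: 0+1530+2·5·51=2040; k=4: 60+0+2·6·51=672 → min 672 | A₄..A₆: k=4: 0+21726+5·6·71=23856; k=5: 1530+0+5·51·71=19635 → min 19635.
Length 4: A₁..A₄: k=1: 0+144+12·7·6=648; k=2: 168+60+12·2·6=372; k=3: 288+0+12·5·6=648 → min 372 | A₂..A₅: k=2: 0+672+7·2·51=1386; k=3: 70+1530+7·5·51=3385; k=4: 144+0+7·6·51=2286 → min 1386 | A₃..A₆: k=3: 0+19635+2·5·71=20345; k=4: 60+21726+2·6·71=22638; k=5: 672+0+2·51·71=7914 → min 7914.
Length 5: A₁..A₅: k=1: 0+1386+12·7·51=5670; k=2: 168+672+12·2·51=2064; k=3: 288+1530+12·5·51=4878; k=4: 372+0+12·6·51=4044 → min 2064 | A₂..A₆: k=2: 0+7914+7·2·71=8908; k=3: 70+19635+7·5·71=22190; k=4: 144+21726+7·6·71=24852; k=5: 1386+0+7·51·71=26733 → min 8908.
Length 6: A₁..A₆: k=1: 0+8908+12·7·71=14872; k=2: 168+7914+12·2·71=9786; k=3: 288+19635+12·5·71=24183; k=4: 372+21726+12·6·71=27210; k=5: 2064+0+12·51·71=45516 → min 9786.
Optimal order: ((A₁ × A₂) × (((A₃ × A₄) × A₅) × A₆)) with cost 9786.

9786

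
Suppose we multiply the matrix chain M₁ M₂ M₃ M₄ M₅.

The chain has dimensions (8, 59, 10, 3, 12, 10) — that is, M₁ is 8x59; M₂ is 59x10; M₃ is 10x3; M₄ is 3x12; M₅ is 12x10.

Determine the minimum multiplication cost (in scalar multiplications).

Adjacent pairs: M₁M₂ = 8·59·10 = 4720; M₂M₃ = 59·10·3 = 1770; M₃M₄ = 10·3·12 = 360; M₄M₅ = 3·12·10 = 360.
Length 3: M₁..M₃: k=1: 0+1770+8·59·3=3186; k=2: 4720+0+8·10·3=4960 → min 3186 | M₂..M₄: k=2: 0+360+59·10·12=7440; k=3: 1770+0+59·3·12=3894 → min 3894 | M₃..M₅: k=3: 0+360+10·3·10=660; k=4: 360+0+10·12·10=1560 → min 660.
Length 4: M₁..M₄: k=1: 0+3894+8·59·12=9558; k=2: 4720+360+8·10·12=6040; k=3: 3186+0+8·3·12=3474 → min 3474 | M₂..M₅: k=2: 0+660+59·10·10=6560; k=3: 1770+360+59·3·10=3900; k=4: 3894+0+59·12·10=10974 → min 3900.
Length 5: M₁..M₅: k=1: 0+3900+8·59·10=8620; k=2: 4720+660+8·10·10=6180; k=3: 3186+360+8·3·10=3786; k=4: 3474+0+8·12·10=4434 → min 3786.
Optimal order: ((M₁ (M₂ M₃)) (M₄ M₅)) with cost 3786.

3786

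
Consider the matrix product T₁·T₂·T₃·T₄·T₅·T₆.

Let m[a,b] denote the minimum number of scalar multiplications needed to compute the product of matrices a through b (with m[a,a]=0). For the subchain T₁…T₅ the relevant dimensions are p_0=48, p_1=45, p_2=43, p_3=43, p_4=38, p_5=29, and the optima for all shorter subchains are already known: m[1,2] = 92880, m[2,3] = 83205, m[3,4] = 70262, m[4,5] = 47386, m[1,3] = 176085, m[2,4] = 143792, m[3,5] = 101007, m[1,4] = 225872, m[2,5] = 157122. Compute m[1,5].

m[1,5] = min over k∈[1,4] of m[1,k]+m[k+1,5]+p_{0}·p_k·p_{5}.
k=1: 0 + 157122 + 48·45·29 = 219762; k=2: 92880 + 101007 + 48·43·29 = 253743; k=3: 176085 + 47386 + 48·43·29 = 283327; k=4: 225872 + 0 + 48·38·29 = 278768.
Minimum: 219762 at k=1.

219762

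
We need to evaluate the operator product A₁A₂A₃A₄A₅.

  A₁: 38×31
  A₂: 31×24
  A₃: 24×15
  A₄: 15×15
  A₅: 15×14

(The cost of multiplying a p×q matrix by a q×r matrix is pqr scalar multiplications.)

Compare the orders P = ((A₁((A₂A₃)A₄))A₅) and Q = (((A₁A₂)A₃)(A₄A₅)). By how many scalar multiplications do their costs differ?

Order P = ((A₁((A₂A₃)A₄))A₅): (A₂A₃): 31×24 by 24×15 → 31×15, cost 31·24·15 = 11160; ((A₂A₃)A₄): 31×15 by 15×15 → 31×15, cost 31·15·15 = 6975; cumulative 18135; (A₁((A₂A₃)A₄)): 38×31 by 31×15 → 38×15, cost 38·31·15 = 17670; cumulative 35805; ((A₁((A₂A₃)A₄))A₅): 38×15 by 15×14 → 38×14, cost 38·15·14 = 7980; cumulative 43785. Total 43785.
Order Q = (((A₁A₂)A₃)(A₄A₅)): (A₁A₂): 38×31 by 31×24 → 38×24, cost 38·31·24 = 28272; ((A₁A₂)A₃): 38×24 by 24×15 → 38×15, cost 38·24·15 = 13680; cumulative 41952; (A₄A₅): 15×15 by 15×14 → 15×14, cost 15·15·14 = 3150; (((A₁A₂)A₃)(A₄A₅)): 38×15 by 15×14 → 38×14, cost 38·15·14 = 7980; cumulative 53082. Total 53082.
Difference: |43785 − 53082| = 9297.

9297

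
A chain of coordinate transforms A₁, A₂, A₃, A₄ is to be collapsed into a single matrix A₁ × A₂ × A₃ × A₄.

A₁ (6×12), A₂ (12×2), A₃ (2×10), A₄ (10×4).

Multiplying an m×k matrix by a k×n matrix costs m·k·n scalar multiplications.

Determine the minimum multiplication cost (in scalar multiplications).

272

Adjacent pairs: A₁A₂ = 6·12·2 = 144; A₂A₃ = 12·2·10 = 240; A₃A₄ = 2·10·4 = 80.
Length 3: A₁..A₃: k=1: 0+240+6·12·10=960; k=2: 144+0+6·2·10=264 → min 264 | A₂..A₄: k=2: 0+80+12·2·4=176; k=3: 240+0+12·10·4=720 → min 176.
Length 4: A₁..A₄: k=1: 0+176+6·12·4=464; k=2: 144+80+6·2·4=272; k=3: 264+0+6·10·4=504 → min 272.
Optimal order: ((A₁ × A₂) × (A₃ × A₄)) with cost 272.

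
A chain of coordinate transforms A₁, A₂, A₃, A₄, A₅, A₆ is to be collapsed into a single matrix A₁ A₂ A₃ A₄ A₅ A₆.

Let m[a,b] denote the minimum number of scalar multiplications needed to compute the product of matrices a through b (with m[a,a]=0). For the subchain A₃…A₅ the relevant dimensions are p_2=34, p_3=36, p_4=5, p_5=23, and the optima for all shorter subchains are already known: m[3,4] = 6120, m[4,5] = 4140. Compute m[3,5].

m[3,5] = min over k∈[3,4] of m[3,k]+m[k+1,5]+p_{2}·p_k·p_{5}.
k=3: 0 + 4140 + 34·36·23 = 32292; k=4: 6120 + 0 + 34·5·23 = 10030.
Minimum: 10030 at k=4.

10030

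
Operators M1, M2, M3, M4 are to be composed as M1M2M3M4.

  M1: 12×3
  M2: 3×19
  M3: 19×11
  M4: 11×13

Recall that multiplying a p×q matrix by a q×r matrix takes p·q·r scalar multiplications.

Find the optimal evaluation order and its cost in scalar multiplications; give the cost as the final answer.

Adjacent pairs: M1M2 = 12·3·19 = 684; M2M3 = 3·19·11 = 627; M3M4 = 19·11·13 = 2717.
Length 3: M1..M3: k=1: 0+627+12·3·11=1023; k=2: 684+0+12·19·11=3192 → min 1023 | M2..M4: k=2: 0+2717+3·19·13=3458; k=3: 627+0+3·11·13=1056 → min 1056.
Length 4: M1..M4: k=1: 0+1056+12·3·13=1524; k=2: 684+2717+12·19·13=6365; k=3: 1023+0+12·11·13=2739 → min 1524.
Optimal parenthesization: (M1((M2M3)M4)) with cost 1524.

1524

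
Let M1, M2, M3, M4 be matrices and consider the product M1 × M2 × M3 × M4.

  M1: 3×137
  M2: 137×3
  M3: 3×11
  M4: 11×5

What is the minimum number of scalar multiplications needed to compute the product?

1443

Adjacent pairs: M1M2 = 3·137·3 = 1233; M2M3 = 137·3·11 = 4521; M3M4 = 3·11·5 = 165.
Length 3: M1..M3: k=1: 0+4521+3·137·11=9042; k=2: 1233+0+3·3·11=1332 → min 1332 | M2..M4: k=2: 0+165+137·3·5=2220; k=3: 4521+0+137·11·5=12056 → min 2220.
Length 4: M1..M4: k=1: 0+2220+3·137·5=4275; k=2: 1233+165+3·3·5=1443; k=3: 1332+0+3·11·5=1497 → min 1443.
Optimal order: ((M1 × M2) × (M3 × M4)) with cost 1443.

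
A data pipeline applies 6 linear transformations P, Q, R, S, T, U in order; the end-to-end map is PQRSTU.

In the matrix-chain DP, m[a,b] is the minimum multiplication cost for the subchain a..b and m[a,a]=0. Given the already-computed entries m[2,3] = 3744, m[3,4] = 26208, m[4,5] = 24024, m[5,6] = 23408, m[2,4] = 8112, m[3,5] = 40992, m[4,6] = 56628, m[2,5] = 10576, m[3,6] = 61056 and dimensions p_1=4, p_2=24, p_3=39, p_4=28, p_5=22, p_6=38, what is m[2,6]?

13920

m[2,6] = min over k∈[2,5] of m[2,k]+m[k+1,6]+p_{1}·p_k·p_{6}.
k=2: 0 + 61056 + 4·24·38 = 64704; k=3: 3744 + 56628 + 4·39·38 = 66300; k=4: 8112 + 23408 + 4·28·38 = 35776; k=5: 10576 + 0 + 4·22·38 = 13920.
Minimum: 13920 at k=5.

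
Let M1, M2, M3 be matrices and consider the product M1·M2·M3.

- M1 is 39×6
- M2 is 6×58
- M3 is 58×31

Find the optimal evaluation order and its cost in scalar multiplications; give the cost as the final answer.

18042

(M1·(M2·M3)): cost 18042.
((M1·M2)·M3): cost 83694.
Optimal: (M1·(M2·M3)) with cost 18042.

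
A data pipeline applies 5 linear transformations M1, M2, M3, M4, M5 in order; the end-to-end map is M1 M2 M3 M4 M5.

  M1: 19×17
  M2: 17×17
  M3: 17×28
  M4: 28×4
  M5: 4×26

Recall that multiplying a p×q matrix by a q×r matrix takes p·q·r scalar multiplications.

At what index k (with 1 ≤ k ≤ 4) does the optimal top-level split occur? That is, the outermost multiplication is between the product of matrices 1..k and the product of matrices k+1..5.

Adjacent pairs: M1M2 = 19·17·17 = 5491; M2M3 = 17·17·28 = 8092; M3M4 = 17·28·4 = 1904; M4M5 = 28·4·26 = 2912.
Length 3: M1..M3: k=1: 0+8092+19·17·28=17136; k=2: 5491+0+19·17·28=14535 → min 14535 | M2..M4: k=2: 0+1904+17·17·4=3060; k=3: 8092+0+17·28·4=9996 → min 3060 | M3..M5: k=3: 0+2912+17·28·26=15288; k=4: 1904+0+17·4·26=3672 → min 3672.
Length 4: M1..M4: k=1: 0+3060+19·17·4=4352; k=2: 5491+1904+19·17·4=8687; k=3: 14535+0+19·28·4=16663 → min 4352 | M2..M5: k=2: 0+3672+17·17·26=11186; k=3: 8092+2912+17·28·26=23380; k=4: 3060+0+17·4·26=4828 → min 4828.
Top-level splits: k=1: (M1..M1)·(M2..M5) → 0+4828+19·17·26 = 13226; k=2: (M1..M2)·(M3..M5) → 5491+3672+19·17·26 = 17561; k=3: (M1..M3)·(M4..M5) → 14535+2912+19·28·26 = 31279; k=4: (M1..M4)·(M5..M5) → 4352+0+19·4·26 = 6328.
Best split is after M4, i.e. k = 4.

4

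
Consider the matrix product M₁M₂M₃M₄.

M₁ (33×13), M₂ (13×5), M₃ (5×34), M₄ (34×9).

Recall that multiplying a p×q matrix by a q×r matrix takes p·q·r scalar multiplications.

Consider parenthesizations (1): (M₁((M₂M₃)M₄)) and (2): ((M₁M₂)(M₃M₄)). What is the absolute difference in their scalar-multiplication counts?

4889

Order (1) = (M₁((M₂M₃)M₄)): (M₂M₃): 13×5 by 5×34 → 13×34, cost 13·5·34 = 2210; ((M₂M₃)M₄): 13×34 by 34×9 → 13×9, cost 13·34·9 = 3978; cumulative 6188; (M₁((M₂M₃)M₄)): 33×13 by 13×9 → 33×9, cost 33·13·9 = 3861; cumulative 10049. Total 10049.
Order (2) = ((M₁M₂)(M₃M₄)): (M₁M₂): 33×13 by 13×5 → 33×5, cost 33·13·5 = 2145; (M₃M₄): 5×34 by 34×9 → 5×9, cost 5·34·9 = 1530; ((M₁M₂)(M₃M₄)): 33×5 by 5×9 → 33×9, cost 33·5·9 = 1485; cumulative 5160. Total 5160.
Difference: |10049 − 5160| = 4889.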